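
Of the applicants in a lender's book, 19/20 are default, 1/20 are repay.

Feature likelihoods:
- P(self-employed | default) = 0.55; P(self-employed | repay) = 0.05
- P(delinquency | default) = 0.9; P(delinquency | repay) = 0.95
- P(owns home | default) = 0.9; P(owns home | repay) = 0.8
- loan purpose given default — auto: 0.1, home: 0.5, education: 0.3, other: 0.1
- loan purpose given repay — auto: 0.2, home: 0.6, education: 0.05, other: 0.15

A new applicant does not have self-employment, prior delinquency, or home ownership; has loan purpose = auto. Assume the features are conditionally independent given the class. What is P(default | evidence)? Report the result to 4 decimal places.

default: 0.95 × (1−0.55) × (1−0.9) × (1−0.9) × 0.1 = 0.0004275
repay: 0.05 × (1−0.05) × (1−0.95) × (1−0.8) × 0.2 = 0.000095
P(default | x) = 0.0004275 / 0.0005225 ≈ 0.8182

0.8182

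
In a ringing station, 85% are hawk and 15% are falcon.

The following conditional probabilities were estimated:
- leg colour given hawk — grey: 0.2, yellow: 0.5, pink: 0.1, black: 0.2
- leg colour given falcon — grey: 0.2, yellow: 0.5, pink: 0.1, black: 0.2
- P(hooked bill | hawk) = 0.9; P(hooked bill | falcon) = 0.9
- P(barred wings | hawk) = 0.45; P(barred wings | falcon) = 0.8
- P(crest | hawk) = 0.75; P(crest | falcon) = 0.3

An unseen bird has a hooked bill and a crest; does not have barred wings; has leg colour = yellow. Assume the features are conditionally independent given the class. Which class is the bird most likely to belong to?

hawk

hawk: 0.85 × 0.5 × 0.9 × (1−0.45) × 0.75 = 0.15778125
falcon: 0.15 × 0.5 × 0.9 × (1−0.8) × 0.3 = 0.00405
Highest score → hawk.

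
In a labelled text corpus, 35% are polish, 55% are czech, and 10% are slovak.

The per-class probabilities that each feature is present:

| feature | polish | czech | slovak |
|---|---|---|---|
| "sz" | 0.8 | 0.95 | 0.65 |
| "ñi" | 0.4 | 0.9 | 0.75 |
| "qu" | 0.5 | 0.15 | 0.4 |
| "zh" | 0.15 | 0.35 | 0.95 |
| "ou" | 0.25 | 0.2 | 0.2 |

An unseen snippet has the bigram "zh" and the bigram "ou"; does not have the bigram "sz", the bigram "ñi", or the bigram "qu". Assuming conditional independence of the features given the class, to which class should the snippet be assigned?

slovak

polish: 0.35 × (1−0.8) × (1−0.4) × (1−0.5) × 0.15 × 0.25 = 0.0007875
czech: 0.55 × (1−0.95) × (1−0.9) × (1−0.15) × 0.35 × 0.2 = 0.000163625
slovak: 0.1 × (1−0.65) × (1−0.75) × (1−0.4) × 0.95 × 0.2 = 0.0009975
Highest score → slovak.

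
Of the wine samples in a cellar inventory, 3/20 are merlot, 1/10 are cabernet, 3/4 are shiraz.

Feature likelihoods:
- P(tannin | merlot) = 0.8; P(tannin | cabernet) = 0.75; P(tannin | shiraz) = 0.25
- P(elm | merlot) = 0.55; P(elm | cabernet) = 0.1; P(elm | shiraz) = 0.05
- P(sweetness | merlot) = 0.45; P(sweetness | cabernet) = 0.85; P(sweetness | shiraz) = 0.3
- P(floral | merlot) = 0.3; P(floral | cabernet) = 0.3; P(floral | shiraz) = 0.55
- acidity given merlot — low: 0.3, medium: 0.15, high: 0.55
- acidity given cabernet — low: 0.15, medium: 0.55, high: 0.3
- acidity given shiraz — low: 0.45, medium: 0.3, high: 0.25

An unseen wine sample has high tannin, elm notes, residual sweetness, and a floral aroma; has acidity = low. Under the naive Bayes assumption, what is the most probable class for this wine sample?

merlot

merlot: 0.15 × 0.8 × 0.55 × 0.45 × 0.3 × 0.3 = 0.002673
cabernet: 0.1 × 0.75 × 0.1 × 0.85 × 0.3 × 0.15 = 0.000286875
shiraz: 0.75 × 0.25 × 0.05 × 0.3 × 0.55 × 0.45 = 0.00069609375
Highest score → merlot.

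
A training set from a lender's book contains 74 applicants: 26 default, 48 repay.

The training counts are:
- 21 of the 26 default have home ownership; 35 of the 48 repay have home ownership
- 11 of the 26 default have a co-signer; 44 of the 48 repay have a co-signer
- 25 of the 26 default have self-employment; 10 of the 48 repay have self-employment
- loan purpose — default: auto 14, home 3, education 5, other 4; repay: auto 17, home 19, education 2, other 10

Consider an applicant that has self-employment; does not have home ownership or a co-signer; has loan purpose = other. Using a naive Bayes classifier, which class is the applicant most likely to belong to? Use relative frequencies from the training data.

default: (26/74) × (5/26) × (15/26) × (25/26) × (4/26) ≈ 0.00576646
repay: (48/74) × (13/48) × (4/48) × (10/48) × (10/48) ≈ 0.000635401
Highest score → default.

default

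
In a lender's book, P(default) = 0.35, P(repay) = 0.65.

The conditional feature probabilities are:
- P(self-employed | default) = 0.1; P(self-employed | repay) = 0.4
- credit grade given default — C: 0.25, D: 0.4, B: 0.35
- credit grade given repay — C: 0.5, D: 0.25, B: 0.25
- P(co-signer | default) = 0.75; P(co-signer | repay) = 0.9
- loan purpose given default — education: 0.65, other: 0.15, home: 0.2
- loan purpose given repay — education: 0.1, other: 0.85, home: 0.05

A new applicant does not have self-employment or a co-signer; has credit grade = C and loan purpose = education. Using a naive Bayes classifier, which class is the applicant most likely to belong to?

default: 0.35 × (1−0.1) × 0.25 × (1−0.75) × 0.65 = 0.012796875
repay: 0.65 × (1−0.4) × 0.5 × (1−0.9) × 0.1 = 0.00195
Highest score → default.

default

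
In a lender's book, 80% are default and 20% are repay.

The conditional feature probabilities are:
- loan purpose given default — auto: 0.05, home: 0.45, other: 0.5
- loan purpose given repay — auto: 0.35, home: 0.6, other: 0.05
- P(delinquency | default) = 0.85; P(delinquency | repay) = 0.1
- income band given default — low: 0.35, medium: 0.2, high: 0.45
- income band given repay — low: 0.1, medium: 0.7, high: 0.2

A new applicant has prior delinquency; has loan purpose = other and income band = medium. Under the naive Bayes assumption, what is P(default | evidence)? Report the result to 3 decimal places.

default: 0.8 × 0.5 × 0.85 × 0.2 = 0.068
repay: 0.2 × 0.05 × 0.1 × 0.7 = 0.0007
P(default | x) = 0.068 / 0.0687 ≈ 0.990

0.990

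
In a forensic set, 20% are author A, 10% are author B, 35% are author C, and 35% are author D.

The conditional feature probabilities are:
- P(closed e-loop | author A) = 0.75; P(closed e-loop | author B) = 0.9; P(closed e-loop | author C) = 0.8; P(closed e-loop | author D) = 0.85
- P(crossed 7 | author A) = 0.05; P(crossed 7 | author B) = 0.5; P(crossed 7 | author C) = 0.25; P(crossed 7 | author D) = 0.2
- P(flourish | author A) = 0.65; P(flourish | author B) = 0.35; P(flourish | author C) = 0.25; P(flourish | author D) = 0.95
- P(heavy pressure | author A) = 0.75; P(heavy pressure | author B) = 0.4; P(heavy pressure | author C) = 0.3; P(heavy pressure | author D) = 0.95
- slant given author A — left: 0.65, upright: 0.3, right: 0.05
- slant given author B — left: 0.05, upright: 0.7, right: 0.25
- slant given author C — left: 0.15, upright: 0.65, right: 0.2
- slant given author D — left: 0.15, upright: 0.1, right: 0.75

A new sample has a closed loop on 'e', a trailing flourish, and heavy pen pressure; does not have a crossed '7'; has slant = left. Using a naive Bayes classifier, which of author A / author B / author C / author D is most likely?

author A

author A: 0.2 × 0.75 × (1−0.05) × 0.65 × 0.75 × 0.65 = 0.0451546875
author B: 0.1 × 0.9 × (1−0.5) × 0.35 × 0.4 × 0.05 = 0.000315
author C: 0.35 × 0.8 × (1−0.25) × 0.25 × 0.3 × 0.15 = 0.0023625
author D: 0.35 × 0.85 × (1−0.2) × 0.95 × 0.95 × 0.15 = 0.03221925
Highest score → author A.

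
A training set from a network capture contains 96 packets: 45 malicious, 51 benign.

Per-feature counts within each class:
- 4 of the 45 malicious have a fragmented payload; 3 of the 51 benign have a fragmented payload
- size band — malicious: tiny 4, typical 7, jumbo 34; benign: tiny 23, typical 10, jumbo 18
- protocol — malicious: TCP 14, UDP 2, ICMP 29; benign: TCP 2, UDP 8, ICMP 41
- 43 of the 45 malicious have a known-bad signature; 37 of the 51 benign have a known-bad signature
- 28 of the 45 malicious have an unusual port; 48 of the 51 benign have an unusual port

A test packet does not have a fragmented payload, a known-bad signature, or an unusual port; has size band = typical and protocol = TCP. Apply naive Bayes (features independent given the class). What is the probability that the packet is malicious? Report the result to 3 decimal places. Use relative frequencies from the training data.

0.848

malicious: (45/96) × (41/45) × (7/45) × (14/45) × (2/45) × (17/45) ≈ 0.00034703
benign: (51/96) × (48/51) × (10/51) × (2/51) × (14/51) × (3/51) ≈ 0.0000620824
P(malicious | x) = 0.00034703 / 0.0004091124 ≈ 0.848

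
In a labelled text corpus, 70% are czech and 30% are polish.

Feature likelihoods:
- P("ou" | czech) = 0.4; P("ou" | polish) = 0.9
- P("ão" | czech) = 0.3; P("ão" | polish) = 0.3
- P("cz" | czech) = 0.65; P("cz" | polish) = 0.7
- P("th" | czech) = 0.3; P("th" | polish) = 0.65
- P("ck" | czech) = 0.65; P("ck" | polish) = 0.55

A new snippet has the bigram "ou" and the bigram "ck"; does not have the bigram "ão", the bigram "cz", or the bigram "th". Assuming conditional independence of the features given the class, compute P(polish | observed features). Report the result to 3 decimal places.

czech: 0.7 × 0.4 × (1−0.3) × (1−0.65) × (1−0.3) × 0.65 = 0.031213
polish: 0.3 × 0.9 × (1−0.3) × (1−0.7) × (1−0.65) × 0.55 = 0.01091475
P(polish | x) = 0.01091475 / 0.04212775 ≈ 0.259

0.259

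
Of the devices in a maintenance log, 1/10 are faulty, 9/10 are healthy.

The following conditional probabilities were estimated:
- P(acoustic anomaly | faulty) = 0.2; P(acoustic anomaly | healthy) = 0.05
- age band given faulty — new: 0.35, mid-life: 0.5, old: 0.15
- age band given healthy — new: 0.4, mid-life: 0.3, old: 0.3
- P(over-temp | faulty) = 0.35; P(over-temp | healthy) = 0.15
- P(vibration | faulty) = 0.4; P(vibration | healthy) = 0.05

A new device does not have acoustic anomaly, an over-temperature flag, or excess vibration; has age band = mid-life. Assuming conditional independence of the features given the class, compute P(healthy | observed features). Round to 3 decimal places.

faulty: 0.1 × (1−0.2) × 0.5 × (1−0.35) × (1−0.4) = 0.0156
healthy: 0.9 × (1−0.05) × 0.3 × (1−0.15) × (1−0.05) = 0.20712375
P(healthy | x) = 0.20712375 / 0.22272375 ≈ 0.930

0.930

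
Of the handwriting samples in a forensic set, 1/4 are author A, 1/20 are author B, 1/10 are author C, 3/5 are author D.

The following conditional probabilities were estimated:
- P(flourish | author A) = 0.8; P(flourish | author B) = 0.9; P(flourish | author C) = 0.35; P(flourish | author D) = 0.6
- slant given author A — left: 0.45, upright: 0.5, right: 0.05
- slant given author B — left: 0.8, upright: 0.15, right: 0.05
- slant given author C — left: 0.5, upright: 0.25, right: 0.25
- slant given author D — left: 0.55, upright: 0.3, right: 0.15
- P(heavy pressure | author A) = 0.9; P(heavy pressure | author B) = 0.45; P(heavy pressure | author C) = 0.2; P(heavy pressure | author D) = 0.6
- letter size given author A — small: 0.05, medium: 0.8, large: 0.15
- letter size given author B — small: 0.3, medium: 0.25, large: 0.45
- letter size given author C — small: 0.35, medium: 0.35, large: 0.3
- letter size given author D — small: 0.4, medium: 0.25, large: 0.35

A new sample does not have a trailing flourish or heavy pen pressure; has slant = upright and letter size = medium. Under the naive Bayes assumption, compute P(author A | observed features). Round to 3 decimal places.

0.144

author A: 0.25 × (1−0.8) × 0.5 × (1−0.9) × 0.8 = 0.002
author B: 0.05 × (1−0.9) × 0.15 × (1−0.45) × 0.25 = 0.000103125
author C: 0.1 × (1−0.35) × 0.25 × (1−0.2) × 0.35 = 0.00455
author D: 0.6 × (1−0.6) × 0.3 × (1−0.6) × 0.25 = 0.0072
P(author A | x) = 0.002 / 0.013853125 ≈ 0.144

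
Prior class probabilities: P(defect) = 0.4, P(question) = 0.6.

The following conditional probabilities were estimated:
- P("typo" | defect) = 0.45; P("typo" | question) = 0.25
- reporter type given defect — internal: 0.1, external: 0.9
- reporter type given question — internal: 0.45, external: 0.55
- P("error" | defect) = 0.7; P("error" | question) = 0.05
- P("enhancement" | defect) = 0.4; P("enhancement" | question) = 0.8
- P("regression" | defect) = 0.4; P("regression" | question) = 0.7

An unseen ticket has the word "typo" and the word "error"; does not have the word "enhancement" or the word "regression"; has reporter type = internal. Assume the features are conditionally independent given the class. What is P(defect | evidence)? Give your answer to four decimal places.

0.9573

defect: 0.4 × 0.45 × 0.1 × 0.7 × (1−0.4) × (1−0.4) = 0.004536
question: 0.6 × 0.25 × 0.45 × 0.05 × (1−0.8) × (1−0.7) = 0.0002025
P(defect | x) = 0.004536 / 0.0047385 ≈ 0.9573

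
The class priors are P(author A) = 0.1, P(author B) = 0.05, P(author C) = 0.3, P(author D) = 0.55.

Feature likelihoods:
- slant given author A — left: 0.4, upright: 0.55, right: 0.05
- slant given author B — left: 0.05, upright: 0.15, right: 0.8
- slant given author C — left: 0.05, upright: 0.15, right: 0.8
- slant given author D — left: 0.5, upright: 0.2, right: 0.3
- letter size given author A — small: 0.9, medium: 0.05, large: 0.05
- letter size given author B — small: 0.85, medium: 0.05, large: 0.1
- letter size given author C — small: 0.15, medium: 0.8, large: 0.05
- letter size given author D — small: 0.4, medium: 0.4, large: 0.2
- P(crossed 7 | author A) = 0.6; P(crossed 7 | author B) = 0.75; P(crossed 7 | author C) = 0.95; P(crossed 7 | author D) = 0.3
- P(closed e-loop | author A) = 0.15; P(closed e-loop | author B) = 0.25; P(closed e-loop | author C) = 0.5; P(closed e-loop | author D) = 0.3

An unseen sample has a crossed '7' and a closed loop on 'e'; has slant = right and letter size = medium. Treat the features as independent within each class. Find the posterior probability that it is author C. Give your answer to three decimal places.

author A: 0.1 × 0.05 × 0.05 × 0.6 × 0.15 = 0.0000225
author B: 0.05 × 0.8 × 0.05 × 0.75 × 0.25 = 0.000375
author C: 0.3 × 0.8 × 0.8 × 0.95 × 0.5 = 0.0912
author D: 0.55 × 0.3 × 0.4 × 0.3 × 0.3 = 0.00594
P(author C | x) = 0.0912 / 0.0975375 ≈ 0.935

0.935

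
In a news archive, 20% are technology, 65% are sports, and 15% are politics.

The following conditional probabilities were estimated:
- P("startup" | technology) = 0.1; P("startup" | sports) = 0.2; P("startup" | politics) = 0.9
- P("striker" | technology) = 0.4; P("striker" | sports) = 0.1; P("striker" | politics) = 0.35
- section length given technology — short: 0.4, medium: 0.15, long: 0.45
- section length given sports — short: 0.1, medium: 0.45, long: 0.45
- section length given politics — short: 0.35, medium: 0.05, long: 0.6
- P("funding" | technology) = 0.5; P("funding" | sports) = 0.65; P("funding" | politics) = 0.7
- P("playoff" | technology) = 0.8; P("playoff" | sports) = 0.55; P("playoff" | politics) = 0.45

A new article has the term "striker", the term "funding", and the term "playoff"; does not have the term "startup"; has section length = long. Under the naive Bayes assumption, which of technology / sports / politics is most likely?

technology: 0.2 × (1−0.1) × 0.4 × 0.45 × 0.5 × 0.8 = 0.01296
sports: 0.65 × (1−0.2) × 0.1 × 0.45 × 0.65 × 0.55 = 0.0083655
politics: 0.15 × (1−0.9) × 0.35 × 0.6 × 0.7 × 0.45 = 0.00099225
Highest score → technology.

technology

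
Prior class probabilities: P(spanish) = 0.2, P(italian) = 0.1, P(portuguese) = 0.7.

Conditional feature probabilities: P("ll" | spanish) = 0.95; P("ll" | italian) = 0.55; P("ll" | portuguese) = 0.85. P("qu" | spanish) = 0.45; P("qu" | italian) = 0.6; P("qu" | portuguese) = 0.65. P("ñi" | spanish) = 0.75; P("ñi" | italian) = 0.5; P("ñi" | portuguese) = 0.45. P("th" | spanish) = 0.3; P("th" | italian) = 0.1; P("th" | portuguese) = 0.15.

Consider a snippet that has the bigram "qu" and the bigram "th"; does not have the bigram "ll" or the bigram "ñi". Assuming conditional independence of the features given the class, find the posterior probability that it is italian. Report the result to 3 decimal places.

0.184

spanish: 0.2 × (1−0.95) × 0.45 × (1−0.75) × 0.3 = 0.0003375
italian: 0.1 × (1−0.55) × 0.6 × (1−0.5) × 0.1 = 0.00135
portuguese: 0.7 × (1−0.85) × 0.65 × (1−0.45) × 0.15 = 0.005630625
P(italian | x) = 0.00135 / 0.007318125 ≈ 0.184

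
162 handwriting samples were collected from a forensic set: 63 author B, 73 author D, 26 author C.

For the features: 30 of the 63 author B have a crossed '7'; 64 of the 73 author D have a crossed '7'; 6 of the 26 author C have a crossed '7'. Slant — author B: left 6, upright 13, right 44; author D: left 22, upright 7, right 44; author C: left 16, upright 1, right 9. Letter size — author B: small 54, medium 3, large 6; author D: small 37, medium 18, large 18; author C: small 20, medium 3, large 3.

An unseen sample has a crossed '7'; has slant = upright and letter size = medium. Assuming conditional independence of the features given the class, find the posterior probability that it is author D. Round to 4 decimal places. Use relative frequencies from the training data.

author B: (63/162) × (30/63) × (13/63) × (3/63) ≈ 0.00181966
author D: (73/162) × (64/73) × (7/73) × (18/73) ≈ 0.00934092
author C: (26/162) × (6/26) × (1/26) × (3/26) ≈ 0.000164366
P(author D | x) = 0.00934092 / 0.011324946 ≈ 0.8248

0.8248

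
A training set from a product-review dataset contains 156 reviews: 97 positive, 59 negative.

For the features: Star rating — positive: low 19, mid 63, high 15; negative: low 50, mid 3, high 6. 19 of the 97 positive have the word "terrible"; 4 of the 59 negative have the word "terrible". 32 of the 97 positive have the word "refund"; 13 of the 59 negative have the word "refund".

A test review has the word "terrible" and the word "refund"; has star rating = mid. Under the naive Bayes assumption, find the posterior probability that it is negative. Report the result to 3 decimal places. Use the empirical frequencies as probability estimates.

positive: (97/156) × (63/97) × (19/97) × (32/97) ≈ 0.0260961
negative: (59/156) × (3/59) × (4/59) × (13/59) ≈ 0.000287274
P(negative | x) = 0.000287274 / 0.026383374 ≈ 0.011

0.011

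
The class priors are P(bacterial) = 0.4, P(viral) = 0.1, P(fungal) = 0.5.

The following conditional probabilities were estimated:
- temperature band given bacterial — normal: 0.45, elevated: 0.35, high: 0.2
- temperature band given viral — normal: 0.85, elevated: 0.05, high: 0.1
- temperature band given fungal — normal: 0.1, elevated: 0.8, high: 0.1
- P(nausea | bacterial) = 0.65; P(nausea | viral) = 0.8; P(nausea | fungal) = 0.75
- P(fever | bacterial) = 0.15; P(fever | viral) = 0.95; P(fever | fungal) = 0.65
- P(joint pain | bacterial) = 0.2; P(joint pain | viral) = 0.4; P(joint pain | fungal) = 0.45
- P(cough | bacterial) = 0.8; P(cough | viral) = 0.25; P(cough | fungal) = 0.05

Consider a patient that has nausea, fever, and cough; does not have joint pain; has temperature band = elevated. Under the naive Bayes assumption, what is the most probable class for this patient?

bacterial: 0.4 × 0.35 × 0.65 × 0.15 × (1−0.2) × 0.8 = 0.008736
viral: 0.1 × 0.05 × 0.8 × 0.95 × (1−0.4) × 0.25 = 0.00057
fungal: 0.5 × 0.8 × 0.75 × 0.65 × (1−0.45) × 0.05 = 0.0053625
Highest score → bacterial.

bacterial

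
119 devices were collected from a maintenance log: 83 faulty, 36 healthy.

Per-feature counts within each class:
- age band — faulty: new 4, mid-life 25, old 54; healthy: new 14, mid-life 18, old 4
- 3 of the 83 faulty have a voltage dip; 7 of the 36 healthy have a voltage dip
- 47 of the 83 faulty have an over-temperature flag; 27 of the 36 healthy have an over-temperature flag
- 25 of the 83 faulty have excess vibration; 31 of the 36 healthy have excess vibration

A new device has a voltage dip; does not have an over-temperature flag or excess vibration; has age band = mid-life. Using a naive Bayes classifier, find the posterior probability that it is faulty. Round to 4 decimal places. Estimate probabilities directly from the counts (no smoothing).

0.6927

faulty: (83/119) × (25/83) × (3/83) × (36/83) × (58/83) ≈ 0.0023015
healthy: (36/119) × (18/36) × (7/36) × (9/36) × (5/36) ≈ 0.00102124
P(faulty | x) = 0.0023015 / 0.00332274 ≈ 0.6927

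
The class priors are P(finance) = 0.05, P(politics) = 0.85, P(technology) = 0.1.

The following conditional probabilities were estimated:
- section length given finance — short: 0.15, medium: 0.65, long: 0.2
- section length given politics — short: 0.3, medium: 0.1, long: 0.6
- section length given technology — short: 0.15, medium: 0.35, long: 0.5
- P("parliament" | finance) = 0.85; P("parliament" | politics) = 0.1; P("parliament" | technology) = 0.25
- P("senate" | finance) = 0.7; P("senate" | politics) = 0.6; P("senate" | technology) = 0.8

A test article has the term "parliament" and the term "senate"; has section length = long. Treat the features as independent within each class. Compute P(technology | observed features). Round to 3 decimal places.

0.215

finance: 0.05 × 0.2 × 0.85 × 0.7 = 0.00595
politics: 0.85 × 0.6 × 0.1 × 0.6 = 0.0306
technology: 0.1 × 0.5 × 0.25 × 0.8 = 0.01
P(technology | x) = 0.01 / 0.04655 ≈ 0.215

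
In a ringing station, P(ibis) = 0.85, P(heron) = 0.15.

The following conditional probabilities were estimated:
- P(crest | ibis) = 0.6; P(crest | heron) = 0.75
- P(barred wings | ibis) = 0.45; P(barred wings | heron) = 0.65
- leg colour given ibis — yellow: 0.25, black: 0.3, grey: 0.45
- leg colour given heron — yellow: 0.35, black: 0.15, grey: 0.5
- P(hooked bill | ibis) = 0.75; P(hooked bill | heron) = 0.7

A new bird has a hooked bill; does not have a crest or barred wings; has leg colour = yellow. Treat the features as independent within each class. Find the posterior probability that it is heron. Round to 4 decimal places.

0.0840

ibis: 0.85 × (1−0.6) × (1−0.45) × 0.25 × 0.75 = 0.0350625
heron: 0.15 × (1−0.75) × (1−0.65) × 0.35 × 0.7 = 0.003215625
P(heron | x) = 0.003215625 / 0.038278125 ≈ 0.0840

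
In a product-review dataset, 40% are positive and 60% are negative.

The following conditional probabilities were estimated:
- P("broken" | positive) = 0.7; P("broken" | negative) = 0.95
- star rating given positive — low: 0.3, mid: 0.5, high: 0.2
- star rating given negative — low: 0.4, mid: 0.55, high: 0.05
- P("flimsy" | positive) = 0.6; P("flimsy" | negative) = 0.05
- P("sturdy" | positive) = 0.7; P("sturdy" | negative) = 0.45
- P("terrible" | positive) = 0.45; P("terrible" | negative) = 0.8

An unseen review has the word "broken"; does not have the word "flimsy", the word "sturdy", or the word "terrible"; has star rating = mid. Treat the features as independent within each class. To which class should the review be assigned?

positive: 0.4 × 0.7 × 0.5 × (1−0.6) × (1−0.7) × (1−0.45) = 0.00924
negative: 0.6 × 0.95 × 0.55 × (1−0.05) × (1−0.45) × (1−0.8) = 0.03276075
Highest score → negative.

negative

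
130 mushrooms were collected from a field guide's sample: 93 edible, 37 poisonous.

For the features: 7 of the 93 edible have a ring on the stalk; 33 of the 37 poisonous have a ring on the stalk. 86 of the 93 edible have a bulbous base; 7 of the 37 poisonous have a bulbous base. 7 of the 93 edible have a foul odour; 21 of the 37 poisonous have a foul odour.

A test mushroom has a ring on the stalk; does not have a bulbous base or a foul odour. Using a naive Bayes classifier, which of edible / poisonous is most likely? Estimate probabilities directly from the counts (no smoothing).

poisonous

edible: (93/130) × (7/93) × (7/93) × (86/93) ≈ 0.00374788
poisonous: (37/130) × (33/37) × (30/37) × (16/37) ≈ 0.0890038
Highest score → poisonous.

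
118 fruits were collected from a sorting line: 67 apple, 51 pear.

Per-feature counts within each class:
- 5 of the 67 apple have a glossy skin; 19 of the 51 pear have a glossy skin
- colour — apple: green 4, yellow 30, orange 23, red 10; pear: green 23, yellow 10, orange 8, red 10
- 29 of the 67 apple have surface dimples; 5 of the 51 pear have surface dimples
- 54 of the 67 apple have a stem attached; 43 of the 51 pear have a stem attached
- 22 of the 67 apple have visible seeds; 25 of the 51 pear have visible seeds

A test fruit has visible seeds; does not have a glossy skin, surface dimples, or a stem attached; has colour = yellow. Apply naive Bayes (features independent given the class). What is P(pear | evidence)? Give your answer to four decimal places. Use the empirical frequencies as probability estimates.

apple: (67/118) × (62/67) × (30/67) × (38/67) × (13/67) × (22/67) ≈ 0.00850122
pear: (51/118) × (32/51) × (10/51) × (46/51) × (8/51) × (25/51) ≈ 0.00368787
P(pear | x) = 0.00368787 / 0.01218909 ≈ 0.3026

0.3026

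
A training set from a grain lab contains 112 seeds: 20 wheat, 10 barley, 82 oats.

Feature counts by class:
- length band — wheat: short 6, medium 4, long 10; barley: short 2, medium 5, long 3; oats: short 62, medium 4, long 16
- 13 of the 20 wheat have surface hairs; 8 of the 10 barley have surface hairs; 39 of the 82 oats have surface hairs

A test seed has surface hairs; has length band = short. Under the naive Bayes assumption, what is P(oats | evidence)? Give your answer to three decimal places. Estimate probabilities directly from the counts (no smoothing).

wheat: (20/112) × (6/20) × (13/20) ≈ 0.0348214
barley: (10/112) × (2/10) × (8/10) ≈ 0.0142857
oats: (82/112) × (62/82) × (39/82) ≈ 0.263284
P(oats | x) = 0.263284 / 0.3123911 ≈ 0.843

0.843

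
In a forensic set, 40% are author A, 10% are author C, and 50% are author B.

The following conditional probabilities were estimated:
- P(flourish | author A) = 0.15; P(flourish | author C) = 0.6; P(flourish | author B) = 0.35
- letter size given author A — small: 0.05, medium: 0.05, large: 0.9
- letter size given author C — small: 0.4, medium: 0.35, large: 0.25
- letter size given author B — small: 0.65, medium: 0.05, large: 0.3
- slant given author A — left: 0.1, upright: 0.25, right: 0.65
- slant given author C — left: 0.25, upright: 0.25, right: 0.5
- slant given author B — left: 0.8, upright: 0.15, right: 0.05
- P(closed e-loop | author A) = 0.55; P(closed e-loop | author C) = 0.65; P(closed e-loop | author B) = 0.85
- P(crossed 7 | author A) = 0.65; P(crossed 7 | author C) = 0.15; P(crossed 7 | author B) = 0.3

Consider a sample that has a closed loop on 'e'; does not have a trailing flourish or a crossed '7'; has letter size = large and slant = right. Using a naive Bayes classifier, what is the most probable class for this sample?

author A

author A: 0.4 × (1−0.15) × 0.9 × 0.65 × 0.55 × (1−0.65) = 0.03828825
author C: 0.1 × (1−0.6) × 0.25 × 0.5 × 0.65 × (1−0.15) = 0.0027625
author B: 0.5 × (1−0.35) × 0.3 × 0.05 × 0.85 × (1−0.3) = 0.002900625
Highest score → author A.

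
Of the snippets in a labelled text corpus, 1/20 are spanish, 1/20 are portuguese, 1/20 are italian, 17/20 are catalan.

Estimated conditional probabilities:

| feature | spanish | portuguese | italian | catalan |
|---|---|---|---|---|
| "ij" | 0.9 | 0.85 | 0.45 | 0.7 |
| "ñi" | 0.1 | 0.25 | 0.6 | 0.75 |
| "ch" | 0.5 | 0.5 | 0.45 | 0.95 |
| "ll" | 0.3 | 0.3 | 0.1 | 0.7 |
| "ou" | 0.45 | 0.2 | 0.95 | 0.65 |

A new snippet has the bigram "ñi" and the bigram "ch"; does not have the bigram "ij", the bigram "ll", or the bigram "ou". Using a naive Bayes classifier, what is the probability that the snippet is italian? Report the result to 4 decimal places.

0.0167

spanish: 0.05 × (1−0.9) × 0.1 × 0.5 × (1−0.3) × (1−0.45) = 0.00009625
portuguese: 0.05 × (1−0.85) × 0.25 × 0.5 × (1−0.3) × (1−0.2) = 0.000525
italian: 0.05 × (1−0.45) × 0.6 × 0.45 × (1−0.1) × (1−0.95) = 0.000334125
catalan: 0.85 × (1−0.7) × 0.75 × 0.95 × (1−0.7) × (1−0.65) = 0.0190771875
P(italian | x) = 0.000334125 / 0.0200325625 ≈ 0.0167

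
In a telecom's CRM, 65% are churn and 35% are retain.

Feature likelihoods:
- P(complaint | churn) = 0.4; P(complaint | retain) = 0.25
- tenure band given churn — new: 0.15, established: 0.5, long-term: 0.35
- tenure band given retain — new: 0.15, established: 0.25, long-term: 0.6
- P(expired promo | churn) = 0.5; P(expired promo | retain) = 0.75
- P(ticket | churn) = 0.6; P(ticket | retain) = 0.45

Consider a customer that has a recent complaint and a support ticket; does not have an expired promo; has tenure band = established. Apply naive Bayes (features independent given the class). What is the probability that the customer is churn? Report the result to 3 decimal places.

churn: 0.65 × 0.4 × 0.5 × (1−0.5) × 0.6 = 0.039
retain: 0.35 × 0.25 × 0.25 × (1−0.75) × 0.45 = 0.0024609375
P(churn | x) = 0.039 / 0.0414609375 ≈ 0.941

0.941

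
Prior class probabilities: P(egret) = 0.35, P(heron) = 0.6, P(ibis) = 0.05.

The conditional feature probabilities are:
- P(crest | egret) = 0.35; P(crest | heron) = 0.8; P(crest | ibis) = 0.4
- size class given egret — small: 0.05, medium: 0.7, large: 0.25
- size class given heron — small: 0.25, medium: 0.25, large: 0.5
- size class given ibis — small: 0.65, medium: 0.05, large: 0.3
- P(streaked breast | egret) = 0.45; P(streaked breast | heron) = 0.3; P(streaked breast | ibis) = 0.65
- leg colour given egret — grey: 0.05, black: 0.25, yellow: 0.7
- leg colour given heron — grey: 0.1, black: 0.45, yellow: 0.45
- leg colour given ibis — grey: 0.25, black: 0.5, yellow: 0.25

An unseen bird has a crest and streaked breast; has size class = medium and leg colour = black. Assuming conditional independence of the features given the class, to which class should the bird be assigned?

egret: 0.35 × 0.35 × 0.7 × 0.45 × 0.25 = 0.009646875
heron: 0.6 × 0.8 × 0.25 × 0.3 × 0.45 = 0.0162
ibis: 0.05 × 0.4 × 0.05 × 0.65 × 0.5 = 0.000325
Highest score → heron.

heron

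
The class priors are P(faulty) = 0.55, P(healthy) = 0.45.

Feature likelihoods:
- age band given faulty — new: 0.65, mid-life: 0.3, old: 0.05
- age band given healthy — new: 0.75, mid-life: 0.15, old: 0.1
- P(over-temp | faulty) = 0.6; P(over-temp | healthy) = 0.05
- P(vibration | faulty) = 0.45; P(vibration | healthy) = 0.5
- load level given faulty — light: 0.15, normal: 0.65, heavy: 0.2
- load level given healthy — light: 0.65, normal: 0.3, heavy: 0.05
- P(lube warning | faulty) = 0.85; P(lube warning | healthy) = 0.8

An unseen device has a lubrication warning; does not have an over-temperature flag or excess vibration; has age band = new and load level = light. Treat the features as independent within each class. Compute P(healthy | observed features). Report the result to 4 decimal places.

faulty: 0.55 × 0.65 × (1−0.6) × (1−0.45) × 0.15 × 0.85 = 0.010027875
healthy: 0.45 × 0.75 × (1−0.05) × (1−0.5) × 0.65 × 0.8 = 0.0833625
P(healthy | x) = 0.0833625 / 0.093390375 ≈ 0.8926

0.8926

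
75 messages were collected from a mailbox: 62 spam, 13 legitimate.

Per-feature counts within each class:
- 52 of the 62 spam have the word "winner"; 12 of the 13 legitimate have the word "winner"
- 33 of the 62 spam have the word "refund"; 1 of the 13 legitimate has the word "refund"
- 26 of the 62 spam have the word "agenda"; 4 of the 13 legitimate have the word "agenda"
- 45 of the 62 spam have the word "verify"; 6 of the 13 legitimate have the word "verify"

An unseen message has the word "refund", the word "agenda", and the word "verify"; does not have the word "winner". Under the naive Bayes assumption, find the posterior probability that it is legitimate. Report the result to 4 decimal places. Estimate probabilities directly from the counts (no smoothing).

0.0067

spam: (62/75) × (10/62) × (33/62) × (26/62) × (45/62) ≈ 0.0216005
legitimate: (13/75) × (1/13) × (1/13) × (4/13) × (6/13) ≈ 0.000145653
P(legitimate | x) = 0.000145653 / 0.021746153 ≈ 0.0067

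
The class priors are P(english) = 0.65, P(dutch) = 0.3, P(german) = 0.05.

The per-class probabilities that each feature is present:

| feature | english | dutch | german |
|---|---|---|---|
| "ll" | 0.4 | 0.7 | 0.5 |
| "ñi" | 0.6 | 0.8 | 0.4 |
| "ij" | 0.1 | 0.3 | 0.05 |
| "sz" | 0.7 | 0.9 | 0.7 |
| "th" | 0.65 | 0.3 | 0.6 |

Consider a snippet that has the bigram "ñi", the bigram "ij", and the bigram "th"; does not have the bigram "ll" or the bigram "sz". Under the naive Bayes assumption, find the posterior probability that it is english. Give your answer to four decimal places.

english: 0.65 × (1−0.4) × 0.6 × 0.1 × (1−0.7) × 0.65 = 0.004563
dutch: 0.3 × (1−0.7) × 0.8 × 0.3 × (1−0.9) × 0.3 = 0.000648
german: 0.05 × (1−0.5) × 0.4 × 0.05 × (1−0.7) × 0.6 = 0.00009
P(english | x) = 0.004563 / 0.005301 ≈ 0.8608

0.8608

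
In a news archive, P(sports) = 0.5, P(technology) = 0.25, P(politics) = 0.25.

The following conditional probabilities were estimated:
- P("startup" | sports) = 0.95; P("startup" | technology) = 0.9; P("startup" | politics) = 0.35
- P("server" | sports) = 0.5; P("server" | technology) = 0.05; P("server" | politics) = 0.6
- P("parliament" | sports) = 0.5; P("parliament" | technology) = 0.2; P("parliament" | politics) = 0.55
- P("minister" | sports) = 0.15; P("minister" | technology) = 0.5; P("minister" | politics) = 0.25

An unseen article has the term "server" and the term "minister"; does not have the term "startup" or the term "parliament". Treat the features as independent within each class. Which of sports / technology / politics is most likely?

politics

sports: 0.5 × (1−0.95) × 0.5 × (1−0.5) × 0.15 = 0.0009375
technology: 0.25 × (1−0.9) × 0.05 × (1−0.2) × 0.5 = 0.0005
politics: 0.25 × (1−0.35) × 0.6 × (1−0.55) × 0.25 = 0.01096875
Highest score → politics.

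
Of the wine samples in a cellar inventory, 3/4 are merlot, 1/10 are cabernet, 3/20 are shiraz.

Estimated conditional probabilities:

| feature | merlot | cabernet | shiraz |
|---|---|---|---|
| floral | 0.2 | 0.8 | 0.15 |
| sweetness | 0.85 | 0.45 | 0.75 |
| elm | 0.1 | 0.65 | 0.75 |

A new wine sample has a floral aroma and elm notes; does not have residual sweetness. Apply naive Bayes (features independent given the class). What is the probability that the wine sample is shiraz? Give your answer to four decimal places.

merlot: 0.75 × 0.2 × (1−0.85) × 0.1 = 0.00225
cabernet: 0.1 × 0.8 × (1−0.45) × 0.65 = 0.0286
shiraz: 0.15 × 0.15 × (1−0.75) × 0.75 = 0.00421875
P(shiraz | x) = 0.00421875 / 0.03506875 ≈ 0.1203

0.1203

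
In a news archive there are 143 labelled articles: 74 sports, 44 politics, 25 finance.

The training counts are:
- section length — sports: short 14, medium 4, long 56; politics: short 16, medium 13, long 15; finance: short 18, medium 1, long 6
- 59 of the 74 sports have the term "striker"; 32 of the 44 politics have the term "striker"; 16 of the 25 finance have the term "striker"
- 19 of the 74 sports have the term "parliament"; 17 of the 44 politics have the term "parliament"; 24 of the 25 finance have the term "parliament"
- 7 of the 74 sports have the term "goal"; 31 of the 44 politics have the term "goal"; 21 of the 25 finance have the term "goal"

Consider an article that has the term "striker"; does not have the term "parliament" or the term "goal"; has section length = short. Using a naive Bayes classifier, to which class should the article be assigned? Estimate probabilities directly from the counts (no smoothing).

sports

sports: (74/143) × (14/74) × (59/74) × (55/74) × (67/74) ≈ 0.0525275
politics: (44/143) × (16/44) × (32/44) × (27/44) × (13/44) ≈ 0.0147531
finance: (25/143) × (18/25) × (16/25) × (1/25) × (4/25) ≈ 0.00051558
Highest score → sports.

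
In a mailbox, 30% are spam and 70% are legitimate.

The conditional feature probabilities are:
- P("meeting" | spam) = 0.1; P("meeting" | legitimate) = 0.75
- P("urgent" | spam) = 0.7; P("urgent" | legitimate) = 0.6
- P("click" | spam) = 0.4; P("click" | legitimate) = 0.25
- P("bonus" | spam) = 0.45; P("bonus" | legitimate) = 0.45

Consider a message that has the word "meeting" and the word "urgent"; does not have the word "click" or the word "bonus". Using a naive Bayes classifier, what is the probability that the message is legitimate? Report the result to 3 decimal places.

spam: 0.3 × 0.1 × 0.7 × (1−0.4) × (1−0.45) = 0.00693
legitimate: 0.7 × 0.75 × 0.6 × (1−0.25) × (1−0.45) = 0.1299375
P(legitimate | x) = 0.1299375 / 0.1368675 ≈ 0.949

0.949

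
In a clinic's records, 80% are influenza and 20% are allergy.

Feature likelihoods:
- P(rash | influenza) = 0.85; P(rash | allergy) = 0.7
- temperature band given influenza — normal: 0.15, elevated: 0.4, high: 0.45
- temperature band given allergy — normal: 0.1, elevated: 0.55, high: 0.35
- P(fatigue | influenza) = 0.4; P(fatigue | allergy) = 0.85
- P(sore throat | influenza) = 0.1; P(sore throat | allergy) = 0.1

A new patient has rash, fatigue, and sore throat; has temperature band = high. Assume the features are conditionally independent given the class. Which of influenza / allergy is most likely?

influenza

influenza: 0.8 × 0.85 × 0.45 × 0.4 × 0.1 = 0.01224
allergy: 0.2 × 0.7 × 0.35 × 0.85 × 0.1 = 0.004165
Highest score → influenza.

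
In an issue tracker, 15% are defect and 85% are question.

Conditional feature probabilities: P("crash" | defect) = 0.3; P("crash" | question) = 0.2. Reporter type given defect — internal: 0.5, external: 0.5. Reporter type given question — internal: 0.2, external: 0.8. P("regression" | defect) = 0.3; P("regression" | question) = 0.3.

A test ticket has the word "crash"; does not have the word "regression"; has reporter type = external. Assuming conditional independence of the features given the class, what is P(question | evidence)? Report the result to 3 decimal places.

defect: 0.15 × 0.3 × 0.5 × (1−0.3) = 0.01575
question: 0.85 × 0.2 × 0.8 × (1−0.3) = 0.0952
P(question | x) = 0.0952 / 0.11095 ≈ 0.858

0.858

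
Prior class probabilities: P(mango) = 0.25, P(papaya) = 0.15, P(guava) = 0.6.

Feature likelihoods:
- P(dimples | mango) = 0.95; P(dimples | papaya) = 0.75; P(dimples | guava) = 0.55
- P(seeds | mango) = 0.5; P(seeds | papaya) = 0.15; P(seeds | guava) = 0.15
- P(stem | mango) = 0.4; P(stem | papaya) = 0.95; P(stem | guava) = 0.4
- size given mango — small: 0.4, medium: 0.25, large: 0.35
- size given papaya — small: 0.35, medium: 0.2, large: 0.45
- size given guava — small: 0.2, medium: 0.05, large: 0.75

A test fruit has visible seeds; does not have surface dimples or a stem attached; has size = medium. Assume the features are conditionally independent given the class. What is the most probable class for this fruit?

mango: 0.25 × (1−0.95) × 0.5 × (1−0.4) × 0.25 = 0.0009375
papaya: 0.15 × (1−0.75) × 0.15 × (1−0.95) × 0.2 = 0.00005625
guava: 0.6 × (1−0.55) × 0.15 × (1−0.4) × 0.05 = 0.001215
Highest score → guava.

guava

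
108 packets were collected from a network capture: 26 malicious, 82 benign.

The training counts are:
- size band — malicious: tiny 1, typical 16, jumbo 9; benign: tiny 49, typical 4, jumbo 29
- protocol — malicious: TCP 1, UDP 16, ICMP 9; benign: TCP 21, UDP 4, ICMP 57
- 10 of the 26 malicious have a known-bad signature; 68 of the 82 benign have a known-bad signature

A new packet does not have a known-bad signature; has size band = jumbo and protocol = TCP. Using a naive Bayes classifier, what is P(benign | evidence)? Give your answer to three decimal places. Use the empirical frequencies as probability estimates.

0.856

malicious: (26/108) × (9/26) × (1/26) × (16/26) ≈ 0.00197239
benign: (82/108) × (29/82) × (21/82) × (14/82) ≈ 0.0117407
P(benign | x) = 0.0117407 / 0.01371309 ≈ 0.856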